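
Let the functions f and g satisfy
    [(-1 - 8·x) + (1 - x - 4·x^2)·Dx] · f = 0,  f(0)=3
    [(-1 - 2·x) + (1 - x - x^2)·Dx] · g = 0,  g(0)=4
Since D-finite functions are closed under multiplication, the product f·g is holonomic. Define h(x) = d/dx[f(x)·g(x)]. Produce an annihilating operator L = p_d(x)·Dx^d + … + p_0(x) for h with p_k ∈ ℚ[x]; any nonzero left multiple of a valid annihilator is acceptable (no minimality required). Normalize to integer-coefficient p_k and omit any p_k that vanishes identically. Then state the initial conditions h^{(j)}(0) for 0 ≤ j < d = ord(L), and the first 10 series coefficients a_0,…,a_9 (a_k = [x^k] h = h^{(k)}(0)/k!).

L = (16 + 18·x - 12·x^2 - 352·x^3 + 12·x^4 + 600·x^5 + 320·x^6) + (-2 - 4·x + 39·x^2 + 8·x^3 - 140·x^4 - 21·x^5 + 140·x^6 + 64·x^7)·Dx  (order 1).
h: a_k = 24, 192, 684, 2688, 8400, 27144, 80472, 240000, 689796, 1977120, …
ICs: h(0) = 24.

f: a_k = 3, 3, 15, 27, 87, 195, 543, 1323, 3495, 8787, …
g: a_k = 4, 4, 8, 12, 20, 32, 52, 84, 136, 220, …
h₀=f·g: eliminate ⇒ L₀, order ≤ 1·1.
h₀' ⇒ L via d/dx closure of L₀.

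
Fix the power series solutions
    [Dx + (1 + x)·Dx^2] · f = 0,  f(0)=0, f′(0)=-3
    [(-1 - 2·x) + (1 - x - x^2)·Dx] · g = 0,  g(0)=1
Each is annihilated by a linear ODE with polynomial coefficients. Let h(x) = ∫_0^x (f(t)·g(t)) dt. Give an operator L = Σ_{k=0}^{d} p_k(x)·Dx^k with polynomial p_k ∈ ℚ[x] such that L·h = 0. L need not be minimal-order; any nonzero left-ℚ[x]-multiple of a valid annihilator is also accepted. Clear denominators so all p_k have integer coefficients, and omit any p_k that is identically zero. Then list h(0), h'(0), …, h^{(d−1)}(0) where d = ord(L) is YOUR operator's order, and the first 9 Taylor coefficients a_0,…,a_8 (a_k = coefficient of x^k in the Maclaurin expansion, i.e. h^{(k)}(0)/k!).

f: a_k = 0, -3, 3/2, -1, 3/4, -3/5, 1/2, -3/7, 3/8, …
g: a_k = 1, 1, 2, 3, 5, 8, 13, 21, 34, …
Product ⇒ symmetric product L₀, ord ≤ 2.
h=∫₀ˣh₀: take L = L₀·Dx.
L = (3 + 4·x)·Dx + (1 + 7·x + 5·x^2)·Dx^2 + (-1 + 2·x^2 + x^3)·Dx^3  (order 3).
h: a_k = 0, 0, -3/2, -1/2, -11/8, -5/4, -247/120, -181/70, -4323/1120, …
ICs: h(0) = 0, h′(0) = 0, h′′(0) = -3.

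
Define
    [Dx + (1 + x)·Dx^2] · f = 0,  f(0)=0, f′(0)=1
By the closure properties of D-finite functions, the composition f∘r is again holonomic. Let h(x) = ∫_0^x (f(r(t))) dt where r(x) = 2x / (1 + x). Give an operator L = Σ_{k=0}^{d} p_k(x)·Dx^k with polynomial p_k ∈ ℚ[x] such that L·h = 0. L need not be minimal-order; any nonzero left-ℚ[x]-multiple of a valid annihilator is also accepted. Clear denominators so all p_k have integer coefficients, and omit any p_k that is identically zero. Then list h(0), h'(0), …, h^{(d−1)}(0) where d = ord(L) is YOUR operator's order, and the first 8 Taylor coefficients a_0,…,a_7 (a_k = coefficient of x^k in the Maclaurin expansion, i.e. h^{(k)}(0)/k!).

f: a_k = 0, 1, -1/2, 1/3, -1/4, 1/5, -1/6, 1/7, …
h₀=f(r): pull back L_f along r ⇒ L₀.
h=∫₀ˣh₀: take L = L₀·Dx.
L = (4 + 6·x)·Dx^2 + (1 + 4·x + 3·x^2)·Dx^3  (order 3).
h: a_k = 0, 0, 1, -4/3, 13/6, -4, 121/15, -52/3, …
ICs: h(0) = 0, h′(0) = 0, h′′(0) = 2.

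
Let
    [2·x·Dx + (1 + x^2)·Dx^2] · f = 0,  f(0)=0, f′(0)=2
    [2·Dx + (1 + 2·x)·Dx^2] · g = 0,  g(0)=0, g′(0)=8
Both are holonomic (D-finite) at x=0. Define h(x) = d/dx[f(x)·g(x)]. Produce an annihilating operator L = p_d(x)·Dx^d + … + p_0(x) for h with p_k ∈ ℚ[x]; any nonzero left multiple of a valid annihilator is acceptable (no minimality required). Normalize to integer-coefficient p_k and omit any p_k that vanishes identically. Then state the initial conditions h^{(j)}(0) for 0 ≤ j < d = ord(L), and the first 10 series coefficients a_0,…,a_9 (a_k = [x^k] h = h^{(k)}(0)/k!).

f: a_k = 0, 2, 0, -2/3, 0, 2/5, 0, -2/7, 0, 2/9, …
g: a_k = 0, 8, -8, 32/3, -16, 128/5, -128/3, 512/7, -128, 2048/9, …
Product ⇒ symmetric product L₀, ord ≤ 4.
h=h₀': d/dx-closure on L₀ ⇒ L.
L = (24 + 80·x + 88·x^2 + 240·x^3 + 240·x^4 + 208·x^5 + 16·x^7) + (12 + 80·x + 332·x^2 + 608·x^3 + 880·x^4 + 744·x^5 + 560·x^6 + 24·x^7 + 56·x^8)·Dx + (12 + 52·x + 168·x^2 + 372·x^3 + 516·x^4 + 564·x^5 + 384·x^6 + 276·x^7 + 24·x^8 + 32·x^9)·Dx^2 + (2 + 12·x + 34·x^2 + 64·x^3 + 87·x^4 + 96·x^5 + 84·x^6 + 48·x^7 + 33·x^8 + 4·x^9 + 4·x^10)·Dx^3  (order 3).
h: a_k = 0, 32, -48, 64, -400/3, 4256/15, -8176/15, 5248/5, -72976/35, 1308256/315, …
ICs: h(0) = 0, h′(0) = 32, h′′(0) = -96.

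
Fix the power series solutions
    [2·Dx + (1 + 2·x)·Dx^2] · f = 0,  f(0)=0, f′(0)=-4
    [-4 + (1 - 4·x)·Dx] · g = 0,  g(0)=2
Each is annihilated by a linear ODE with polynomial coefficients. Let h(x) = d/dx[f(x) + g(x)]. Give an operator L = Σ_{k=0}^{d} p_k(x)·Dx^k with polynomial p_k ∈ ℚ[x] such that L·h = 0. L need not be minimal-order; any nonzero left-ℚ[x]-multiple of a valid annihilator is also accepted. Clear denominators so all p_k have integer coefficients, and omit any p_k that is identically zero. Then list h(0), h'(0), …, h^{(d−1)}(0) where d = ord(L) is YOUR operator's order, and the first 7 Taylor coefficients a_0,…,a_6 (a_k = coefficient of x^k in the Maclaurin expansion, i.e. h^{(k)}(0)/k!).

f: a_k = 0, -4, 4, -16/3, 8, -64/5, 64/3, …
g: a_k = 2, 8, 32, 128, 512, 2048, 8192, …
f+g: L₀ = lclm(L_f,L_g), ord ≤ 2+1.
Differentiate: ansatz ord ≤ ord L₀ ⇒ L.
L = (-128 - 64·x) + (-44 - 224·x - 128·x^2)·Dx + (5 - 6·x - 48·x^2 - 32·x^3)·Dx^2  (order 2).
h: a_k = 4, 72, 368, 2080, 10176, 49280, 229120, …
ICs: h(0) = 4, h′(0) = 72.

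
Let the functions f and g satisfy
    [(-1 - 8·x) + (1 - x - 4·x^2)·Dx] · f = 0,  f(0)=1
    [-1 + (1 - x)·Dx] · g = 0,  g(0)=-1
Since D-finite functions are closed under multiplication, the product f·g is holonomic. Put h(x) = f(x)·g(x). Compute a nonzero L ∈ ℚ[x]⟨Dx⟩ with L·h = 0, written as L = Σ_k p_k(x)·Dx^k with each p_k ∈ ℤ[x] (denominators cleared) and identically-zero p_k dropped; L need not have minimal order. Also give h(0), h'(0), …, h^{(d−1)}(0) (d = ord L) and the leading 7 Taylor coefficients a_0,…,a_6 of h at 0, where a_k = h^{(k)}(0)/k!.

L = (-2 - 6·x + 12·x^2) + (1 - 2·x - 3·x^2 + 4·x^3)·Dx  (order 1).
h: a_k = -1, -2, -7, -16, -45, -110, -291, …
ICs: h(0) = -1.

f: a_k = 1, 1, 5, 9, 29, 65, 181, …
g: a_k = -1, -1, -1, -1, -1, -1, -1, …
Product ⇒ symmetric product L₀, ord ≤ 1.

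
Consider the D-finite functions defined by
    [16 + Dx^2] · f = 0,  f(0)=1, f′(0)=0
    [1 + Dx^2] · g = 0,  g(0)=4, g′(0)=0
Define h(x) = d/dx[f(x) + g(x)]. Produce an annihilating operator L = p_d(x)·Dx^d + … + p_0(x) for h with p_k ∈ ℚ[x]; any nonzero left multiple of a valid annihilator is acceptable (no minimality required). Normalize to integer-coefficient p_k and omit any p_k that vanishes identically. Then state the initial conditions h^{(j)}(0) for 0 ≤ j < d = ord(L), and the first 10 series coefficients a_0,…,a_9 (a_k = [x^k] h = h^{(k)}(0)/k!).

L = 16 + 17·Dx^2 + Dx^4  (order 4).
h: a_k = 0, -20, 0, 130/3, 0, -205/6, 0, 3277/252, 0, -52429/18144, …
ICs: h(0) = 0, h′(0) = -20, h′′(0) = 0, h′′′(0) = 260.

f: a_k = 1, 0, -8, 0, 32/3, 0, -256/45, 0, 512/315, 0, …
g: a_k = 4, 0, -2, 0, 1/6, 0, -1/180, 0, 1/10080, 0, …
Weyl lclm of L_f,L_g ⇒ L₀ (ord ≤ 4).
Differentiate: ansatz ord ≤ ord L₀ ⇒ L.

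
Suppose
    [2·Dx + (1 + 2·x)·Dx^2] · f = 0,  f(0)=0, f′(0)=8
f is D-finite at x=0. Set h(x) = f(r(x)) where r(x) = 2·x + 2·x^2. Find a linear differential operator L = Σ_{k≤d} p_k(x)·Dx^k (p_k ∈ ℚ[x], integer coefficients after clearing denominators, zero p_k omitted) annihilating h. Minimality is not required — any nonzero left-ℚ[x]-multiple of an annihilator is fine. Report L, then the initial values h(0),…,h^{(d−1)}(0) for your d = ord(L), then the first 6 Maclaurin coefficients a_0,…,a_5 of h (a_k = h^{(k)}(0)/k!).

L = 2·Dx + (1 + 2·x)·Dx^2  (order 2).
h: a_k = 0, 16, -16, 64/3, -32, 256/5, …
ICs: h(0) = 0, h′(0) = 16.

f: a_k = 0, 8, -8, 32/3, -16, 128/5, …
h₀=f(r): pull back L_f along r ⇒ L₀.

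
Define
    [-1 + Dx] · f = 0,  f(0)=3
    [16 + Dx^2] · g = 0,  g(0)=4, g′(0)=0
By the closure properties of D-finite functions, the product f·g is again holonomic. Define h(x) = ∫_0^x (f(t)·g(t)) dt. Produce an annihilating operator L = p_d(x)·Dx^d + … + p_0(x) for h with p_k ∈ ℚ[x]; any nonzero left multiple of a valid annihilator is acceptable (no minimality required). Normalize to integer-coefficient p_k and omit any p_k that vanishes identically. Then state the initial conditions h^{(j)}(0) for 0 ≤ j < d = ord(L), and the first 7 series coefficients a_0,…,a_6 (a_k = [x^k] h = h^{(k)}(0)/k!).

L = 17·Dx - 2·Dx^2 + Dx^3  (order 3).
h: a_k = 0, 12, 6, -30, -47/2, 161/10, 1121/60, …
ICs: h(0) = 0, h′(0) = 12, h′′(0) = 12.

f: a_k = 3, 3, 3/2, 1/2, 1/8, 1/40, 1/240, …
g: a_k = 4, 0, -32, 0, 128/3, 0, -1024/45, …
Product ⇒ symmetric product L₀, ord ≤ 2.
h=∫₀ˣh₀: take L = L₀·Dx.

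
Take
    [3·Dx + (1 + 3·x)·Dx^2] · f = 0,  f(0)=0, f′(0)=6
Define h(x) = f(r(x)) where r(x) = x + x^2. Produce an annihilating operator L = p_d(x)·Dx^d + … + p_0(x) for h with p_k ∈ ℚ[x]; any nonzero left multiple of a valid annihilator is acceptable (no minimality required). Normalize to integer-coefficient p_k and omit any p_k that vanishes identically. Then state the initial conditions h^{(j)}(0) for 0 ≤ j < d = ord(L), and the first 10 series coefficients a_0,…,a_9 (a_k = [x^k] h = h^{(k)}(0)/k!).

L = (1 + 6·x + 6·x^2)·Dx + (1 + 5·x + 9·x^2 + 6·x^3)·Dx^2  (order 2).
h: a_k = 0, 6, -3, 0, 9/2, -54/5, 18, -162/7, 81/4, 0, …
ICs: h(0) = 0, h′(0) = 6.

f: a_k = 0, 6, -9, 18, -81/2, 486/5, -243, 4374/7, -6561/4, 4374, …
Substitute x→r, Dx→(1/r')Dx; clear ⇒ L₀.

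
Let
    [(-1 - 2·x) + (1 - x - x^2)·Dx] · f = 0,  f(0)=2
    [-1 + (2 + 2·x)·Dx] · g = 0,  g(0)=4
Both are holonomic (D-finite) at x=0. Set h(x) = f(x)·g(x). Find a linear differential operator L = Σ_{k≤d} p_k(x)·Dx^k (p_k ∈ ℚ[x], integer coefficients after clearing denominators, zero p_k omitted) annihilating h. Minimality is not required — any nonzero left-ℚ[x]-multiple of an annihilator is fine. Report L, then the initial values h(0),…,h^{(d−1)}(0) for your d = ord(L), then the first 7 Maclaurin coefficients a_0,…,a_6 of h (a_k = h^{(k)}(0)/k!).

f: a_k = 2, 2, 4, 6, 10, 16, 26, …
g: a_k = 4, 2, -1/2, 1/4, -5/32, 7/64, -21/256, …
f·g: L₀ = L_f ⊗_s L_g, ord ≤ 1·1.
L = (3 + 5·x + 3·x^2) + (-2 + 4·x^2 + 2·x^3)·Dx  (order 1).
h: a_k = 8, 12, 19, 63/2, 803/16, 2621/32, 16887/128, …
ICs: h(0) = 8.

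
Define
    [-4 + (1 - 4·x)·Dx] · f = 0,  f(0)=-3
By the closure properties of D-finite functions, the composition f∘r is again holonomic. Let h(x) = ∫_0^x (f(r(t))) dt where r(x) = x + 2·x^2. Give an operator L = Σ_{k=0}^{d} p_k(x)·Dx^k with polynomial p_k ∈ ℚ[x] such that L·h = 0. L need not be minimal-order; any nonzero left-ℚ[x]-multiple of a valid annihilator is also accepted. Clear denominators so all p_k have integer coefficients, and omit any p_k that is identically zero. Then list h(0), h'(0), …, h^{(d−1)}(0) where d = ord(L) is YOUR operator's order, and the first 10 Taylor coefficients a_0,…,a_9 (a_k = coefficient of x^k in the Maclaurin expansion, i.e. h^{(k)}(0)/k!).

f: a_k = -3, -12, -48, -192, -768, -3072, -12288, -49152, -196608, -786432, …
h₀=f(r): pull back L_f along r ⇒ L₀.
h=∫h₀ ⇒ L = L₀·Dx.
L = (4 + 16·x)·Dx + (-1 + 4·x + 8·x^2)·Dx^2  (order 2).
h: a_k = 0, -3, -6, -24, -96, -2112/5, -1920, -62976/7, -43008, -208896, …
ICs: h(0) = 0, h′(0) = -3.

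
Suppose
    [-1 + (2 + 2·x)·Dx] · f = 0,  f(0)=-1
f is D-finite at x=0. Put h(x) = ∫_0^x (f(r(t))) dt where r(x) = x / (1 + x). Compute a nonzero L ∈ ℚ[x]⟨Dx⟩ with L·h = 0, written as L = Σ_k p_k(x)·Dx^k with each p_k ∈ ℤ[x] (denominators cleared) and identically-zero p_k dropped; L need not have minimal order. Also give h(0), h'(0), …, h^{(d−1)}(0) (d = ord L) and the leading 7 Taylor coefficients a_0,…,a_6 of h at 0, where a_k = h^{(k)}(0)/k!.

f: a_k = -1, -1/2, 1/8, -1/16, 5/128, -7/256, 21/1024, …
L₀ from L_f via x↦r, Dx↦r'^{-1}Dx.
h=∫h₀ ⇒ L = L₀·Dx.
L = -Dx + (2 + 6·x + 4·x^2)·Dx^2  (order 2).
h: a_k = 0, -1, -1/4, 5/24, -13/64, 141/640, -133/512, …
ICs: h(0) = 0, h′(0) = -1.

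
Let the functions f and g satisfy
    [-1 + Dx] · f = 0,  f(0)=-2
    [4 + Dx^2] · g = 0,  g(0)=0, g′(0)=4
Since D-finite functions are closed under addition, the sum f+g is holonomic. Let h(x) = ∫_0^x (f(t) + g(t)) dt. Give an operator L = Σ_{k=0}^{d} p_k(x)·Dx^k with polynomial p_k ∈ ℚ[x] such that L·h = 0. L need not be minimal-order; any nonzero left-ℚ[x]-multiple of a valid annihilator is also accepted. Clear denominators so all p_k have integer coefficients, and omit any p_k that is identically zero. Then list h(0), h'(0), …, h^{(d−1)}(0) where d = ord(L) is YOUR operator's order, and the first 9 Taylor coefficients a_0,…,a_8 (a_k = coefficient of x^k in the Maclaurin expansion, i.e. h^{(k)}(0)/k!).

L = -4·Dx + 4·Dx^2 - Dx^3 + Dx^4  (order 4).
h: a_k = 0, -2, 1, -1/3, -3/4, -1/60, 31/360, -1/2520, -43/6720, …
ICs: h(0) = 0, h′(0) = -2, h′′(0) = 2, h′′′(0) = -2.

f: a_k = -2, -2, -1, -1/3, -1/12, -1/60, -1/360, -1/2520, -1/20160, …
g: a_k = 0, 4, 0, -8/3, 0, 8/15, 0, -16/315, 0, …
Weyl lclm of L_f,L_g ⇒ L₀ (ord ≤ 3).
h=∫₀ˣh₀: take L = L₀·Dx.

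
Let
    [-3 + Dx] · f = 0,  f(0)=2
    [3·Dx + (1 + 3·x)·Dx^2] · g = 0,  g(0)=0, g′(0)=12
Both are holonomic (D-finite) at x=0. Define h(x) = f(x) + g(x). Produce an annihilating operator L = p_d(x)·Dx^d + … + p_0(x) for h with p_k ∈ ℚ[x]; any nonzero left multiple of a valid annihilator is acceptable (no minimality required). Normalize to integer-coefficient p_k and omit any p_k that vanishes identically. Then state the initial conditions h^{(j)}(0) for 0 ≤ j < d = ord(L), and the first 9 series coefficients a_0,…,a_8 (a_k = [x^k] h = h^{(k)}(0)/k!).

L = (-27 - 27·x)·Dx + (3 - 18·x - 27·x^2)·Dx^2 + (2 + 9·x + 9·x^2)·Dx^3  (order 3).
h: a_k = 2, 18, -9, 45, -297/4, 3969/20, -19359/40, 350163/280, -7347591/2240, …
ICs: h(0) = 2, h′(0) = 18, h′′(0) = -18.

f: a_k = 2, 6, 9, 9, 27/4, 81/20, 81/40, 243/280, 729/2240, …
g: a_k = 0, 12, -18, 36, -81, 972/5, -486, 8748/7, -6561/2, …
f+g: L₀ = lclm(L_f,L_g), ord ≤ 1+2.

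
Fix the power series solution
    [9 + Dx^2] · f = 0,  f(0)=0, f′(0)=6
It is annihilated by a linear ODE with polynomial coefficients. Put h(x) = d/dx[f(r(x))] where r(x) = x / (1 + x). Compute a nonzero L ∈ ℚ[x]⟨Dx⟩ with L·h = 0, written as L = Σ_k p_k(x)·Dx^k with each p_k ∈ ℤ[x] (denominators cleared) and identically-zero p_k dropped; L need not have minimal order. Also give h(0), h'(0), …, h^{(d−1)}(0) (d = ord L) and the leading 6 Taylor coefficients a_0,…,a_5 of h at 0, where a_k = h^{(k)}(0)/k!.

L = (15 + 12·x + 6·x^2) + (6 + 18·x + 18·x^2 + 6·x^3)·Dx + (1 + 4·x + 6·x^2 + 4·x^3 + x^4)·Dx^2  (order 2).
h: a_k = 6, -12, -9, 84, -879/4, 765/2, …
ICs: h(0) = 6, h′(0) = -12.

f: a_k = 0, 6, 0, -9, 0, 81/20, …
Substitute x→r, Dx→(1/r')Dx; clear ⇒ L₀.
Differentiate: ansatz ord ≤ ord L₀ ⇒ L.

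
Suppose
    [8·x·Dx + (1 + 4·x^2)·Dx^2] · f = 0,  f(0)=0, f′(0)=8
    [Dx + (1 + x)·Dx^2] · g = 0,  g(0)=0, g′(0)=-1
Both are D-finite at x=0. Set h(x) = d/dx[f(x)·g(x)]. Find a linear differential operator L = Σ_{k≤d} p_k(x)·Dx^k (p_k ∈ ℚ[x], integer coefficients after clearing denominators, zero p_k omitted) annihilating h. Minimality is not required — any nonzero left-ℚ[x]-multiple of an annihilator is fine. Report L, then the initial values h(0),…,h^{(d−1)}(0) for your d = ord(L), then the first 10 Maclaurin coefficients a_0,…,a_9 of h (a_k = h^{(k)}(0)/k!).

f: a_k = 0, 8, 0, -32/3, 0, 128/5, 0, -512/7, 0, 2048/9, …
g: a_k = 0, -1, 1/2, -1/3, 1/4, -1/5, 1/6, -1/7, 1/8, -1/9, …
L₀ := L_f ⊗_s L_g (sym. prod.), ord ≤ 4.
h₀' ⇒ L via d/dx closure of L₀.
L = (288 + 560·x + 3584·x^2 + 8640·x^3 + 7680·x^4 + 3328·x^5 + 1024·x^7) + (258 + 1840·x + 6992·x^2 + 19264·x^3 + 29440·x^4 + 23808·x^5 + 8960·x^6 + 3072·x^7 + 3584·x^8)·Dx + (36 + 628·x + 2496·x^2 + 6192·x^3 + 12288·x^4 + 15936·x^5 + 12288·x^6 + 5376·x^7 + 3072·x^8 + 2048·x^9)·Dx^2 + (17 + 66·x + 241·x^2 + 608·x^3 + 1152·x^4 + 1728·x^5 + 2016·x^6 + 1536·x^7 + 768·x^8 + 512·x^9 + 256·x^10)·Dx^3  (order 3).
h: a_k = 0, -16, 12, 32, -50/3, -2128/15, 1204/15, 2624/5, -9749/35, -654128/315, …
ICs: h(0) = 0, h′(0) = -16, h′′(0) = 24.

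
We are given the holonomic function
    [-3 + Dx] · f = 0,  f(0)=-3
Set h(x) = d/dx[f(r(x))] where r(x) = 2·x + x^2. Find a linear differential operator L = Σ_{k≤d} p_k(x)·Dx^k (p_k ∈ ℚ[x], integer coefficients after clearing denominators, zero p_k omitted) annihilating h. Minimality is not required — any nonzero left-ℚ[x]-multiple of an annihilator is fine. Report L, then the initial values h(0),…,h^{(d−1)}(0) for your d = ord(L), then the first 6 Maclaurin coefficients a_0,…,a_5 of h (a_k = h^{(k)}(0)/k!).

L = (7 + 12·x + 6·x^2) + (-1 - x)·Dx  (order 1).
h: a_k = -18, -126, -486, -1350, -2997, -28107/5, …
ICs: h(0) = -18.

f: a_k = -3, -9, -27/2, -27/2, -81/8, -243/40, …
h₀=f(r): pull back L_f along r ⇒ L₀.
Derive L from L₀ (diff closure).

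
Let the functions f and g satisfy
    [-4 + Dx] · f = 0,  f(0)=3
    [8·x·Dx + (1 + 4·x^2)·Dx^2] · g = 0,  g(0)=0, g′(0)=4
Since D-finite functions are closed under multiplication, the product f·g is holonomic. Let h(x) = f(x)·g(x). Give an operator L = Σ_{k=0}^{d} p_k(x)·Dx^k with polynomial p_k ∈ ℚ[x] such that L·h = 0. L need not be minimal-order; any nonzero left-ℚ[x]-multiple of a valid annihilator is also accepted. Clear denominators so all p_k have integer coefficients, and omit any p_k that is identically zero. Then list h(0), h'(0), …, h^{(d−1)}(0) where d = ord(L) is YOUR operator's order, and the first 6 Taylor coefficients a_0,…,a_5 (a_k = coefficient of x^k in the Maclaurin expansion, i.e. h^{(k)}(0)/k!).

L = (16 - 32·x + 64·x^2) + (-8 + 8·x - 32·x^2)·Dx + (1 + 4·x^2)·Dx^2  (order 2).
h: a_k = 0, 12, 48, 80, 64, 192/5, …
ICs: h(0) = 0, h′(0) = 12.

f: a_k = 3, 12, 24, 32, 32, 128/5, …
g: a_k = 0, 4, 0, -16/3, 0, 64/5, …
Product ⇒ symmetric product L₀, ord ≤ 2.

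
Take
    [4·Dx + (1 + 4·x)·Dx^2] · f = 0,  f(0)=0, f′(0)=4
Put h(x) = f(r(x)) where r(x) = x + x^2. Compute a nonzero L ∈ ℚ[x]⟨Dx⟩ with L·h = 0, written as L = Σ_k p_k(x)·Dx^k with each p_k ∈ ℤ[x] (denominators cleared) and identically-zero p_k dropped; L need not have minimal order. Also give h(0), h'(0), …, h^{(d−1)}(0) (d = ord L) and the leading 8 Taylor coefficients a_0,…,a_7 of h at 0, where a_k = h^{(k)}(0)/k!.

L = 2·Dx + (1 + 2·x)·Dx^2  (order 2).
h: a_k = 0, 4, -4, 16/3, -8, 64/5, -64/3, 256/7, …
ICs: h(0) = 0, h′(0) = 4.

f: a_k = 0, 4, -8, 64/3, -64, 1024/5, -2048/3, 16384/7, …
L₀ from L_f via x↦r, Dx↦r'^{-1}Dx.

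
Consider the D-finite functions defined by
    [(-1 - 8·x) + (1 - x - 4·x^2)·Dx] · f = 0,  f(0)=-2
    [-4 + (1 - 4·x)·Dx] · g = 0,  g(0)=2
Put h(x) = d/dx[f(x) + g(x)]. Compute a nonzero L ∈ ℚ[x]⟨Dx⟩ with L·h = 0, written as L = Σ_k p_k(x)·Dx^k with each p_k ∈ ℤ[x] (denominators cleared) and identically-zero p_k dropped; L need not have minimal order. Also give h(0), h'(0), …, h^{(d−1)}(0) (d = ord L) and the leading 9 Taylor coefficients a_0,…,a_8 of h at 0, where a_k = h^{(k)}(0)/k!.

L = (264 - 384·x + 6912·x^2 - 6144·x^3 + 6144·x^4) + (-21 - 264·x - 96·x^2 + 4608·x^3 - 5376·x^4 + 6144·x^5)·Dx + (-1 + 41·x - 228·x^2 + 288·x^3 + 256·x^4 - 768·x^5 + 1024·x^6)·Dx^2  (order 2).
h: a_k = 6, 44, 330, 1816, 9590, 46980, 223202, 1029936, 4665870, …
ICs: h(0) = 6, h′(0) = 44.

f: a_k = -2, -2, -10, -18, -58, -130, -362, -882, -2330, …
g: a_k = 2, 8, 32, 128, 512, 2048, 8192, 32768, 131072, …
L₀ := lclm(L_f,L_g); ord L₀ ≤ 1+1.
Derive L from L₀ (diff closure).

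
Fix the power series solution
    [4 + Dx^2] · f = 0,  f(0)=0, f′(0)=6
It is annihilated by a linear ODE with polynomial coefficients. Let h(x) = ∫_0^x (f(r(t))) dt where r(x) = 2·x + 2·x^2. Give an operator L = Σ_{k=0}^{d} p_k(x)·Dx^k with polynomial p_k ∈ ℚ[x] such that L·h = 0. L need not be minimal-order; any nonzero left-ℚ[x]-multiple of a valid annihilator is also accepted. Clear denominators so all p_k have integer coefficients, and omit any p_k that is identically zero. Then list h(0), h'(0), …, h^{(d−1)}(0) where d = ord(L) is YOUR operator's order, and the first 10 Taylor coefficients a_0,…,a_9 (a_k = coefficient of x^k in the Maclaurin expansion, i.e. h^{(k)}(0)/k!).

f: a_k = 0, 6, 0, -4, 0, 4/5, 0, -8/105, 0, 4/945, …
L₀ from L_f via x↦r, Dx↦r'^{-1}Dx.
∫: right-multiply L₀ by Dx.
L = (16 + 96·x + 192·x^2 + 128·x^3)·Dx - 2·Dx^2 + (1 + 2·x)·Dx^3  (order 3).
h: a_k = 0, 0, 6, 4, -8, -96/5, -176/15, 96/7, 3232/105, 2816/135, …
ICs: h(0) = 0, h′(0) = 0, h′′(0) = 12.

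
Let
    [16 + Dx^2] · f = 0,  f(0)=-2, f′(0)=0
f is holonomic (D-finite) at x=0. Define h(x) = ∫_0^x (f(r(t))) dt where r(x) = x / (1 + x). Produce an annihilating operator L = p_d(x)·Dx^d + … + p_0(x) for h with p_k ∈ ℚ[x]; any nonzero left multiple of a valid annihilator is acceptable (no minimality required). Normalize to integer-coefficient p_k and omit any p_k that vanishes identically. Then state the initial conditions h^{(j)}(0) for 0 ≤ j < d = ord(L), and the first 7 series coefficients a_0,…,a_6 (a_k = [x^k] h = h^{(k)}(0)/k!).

f: a_k = -2, 0, 16, 0, -64/3, 0, 512/45, …
L₀ from L_f via x↦r, Dx↦r'^{-1}Dx.
h=∫₀ˣh₀: take L = L₀·Dx.
L = 16·Dx + (2 + 6·x + 6·x^2 + 2·x^3)·Dx^2 + (1 + 4·x + 6·x^2 + 4·x^3 + x^4)·Dx^3  (order 3).
h: a_k = 0, -2, 0, 16/3, -8, 16/3, 32/9, …
ICs: h(0) = 0, h′(0) = -2, h′′(0) = 0.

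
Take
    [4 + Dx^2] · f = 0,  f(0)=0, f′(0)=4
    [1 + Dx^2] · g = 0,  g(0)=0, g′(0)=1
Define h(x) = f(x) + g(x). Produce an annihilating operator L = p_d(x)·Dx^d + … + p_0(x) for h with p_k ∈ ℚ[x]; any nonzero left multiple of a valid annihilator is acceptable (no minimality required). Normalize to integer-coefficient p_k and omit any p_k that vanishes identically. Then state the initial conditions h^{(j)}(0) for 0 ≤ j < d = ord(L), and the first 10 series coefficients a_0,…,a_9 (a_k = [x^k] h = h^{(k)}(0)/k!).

f: a_k = 0, 4, 0, -8/3, 0, 8/15, 0, -16/315, 0, 8/2835, …
g: a_k = 0, 1, 0, -1/6, 0, 1/120, 0, -1/5040, 0, 1/362880, …
f+g: L₀ = lclm(L_f,L_g), ord ≤ 2+2.
L = 4 + 5·Dx^2 + Dx^4  (order 4).
h: a_k = 0, 5, 0, -17/6, 0, 13/24, 0, -257/5040, 0, 205/72576, …
ICs: h(0) = 0, h′(0) = 5, h′′(0) = 0, h′′′(0) = -17.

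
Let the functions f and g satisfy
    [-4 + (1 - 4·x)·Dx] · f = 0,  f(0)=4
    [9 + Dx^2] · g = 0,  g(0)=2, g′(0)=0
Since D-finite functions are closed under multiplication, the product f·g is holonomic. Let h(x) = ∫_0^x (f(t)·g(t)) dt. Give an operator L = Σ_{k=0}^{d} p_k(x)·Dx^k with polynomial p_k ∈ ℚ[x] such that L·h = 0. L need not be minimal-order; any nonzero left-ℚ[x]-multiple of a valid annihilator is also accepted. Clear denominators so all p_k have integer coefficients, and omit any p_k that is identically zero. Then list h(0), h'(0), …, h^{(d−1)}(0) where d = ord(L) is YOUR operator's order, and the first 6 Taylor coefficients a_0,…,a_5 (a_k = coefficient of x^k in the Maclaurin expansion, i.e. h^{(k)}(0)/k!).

f: a_k = 4, 16, 64, 256, 1024, 4096, …
g: a_k = 2, 0, -9, 0, 27/4, 0, …
Sym-product of L_f,L_g gives L₀ (≤ ord 2).
∫: right-multiply L₀ by Dx.
L = (-9 + 36·x)·Dx + 8·Dx^2 + (-1 + 4·x)·Dx^3  (order 3).
h: a_k = 0, 8, 16, 92/3, 92, 1499/5, …
ICs: h(0) = 0, h′(0) = 8, h′′(0) = 32.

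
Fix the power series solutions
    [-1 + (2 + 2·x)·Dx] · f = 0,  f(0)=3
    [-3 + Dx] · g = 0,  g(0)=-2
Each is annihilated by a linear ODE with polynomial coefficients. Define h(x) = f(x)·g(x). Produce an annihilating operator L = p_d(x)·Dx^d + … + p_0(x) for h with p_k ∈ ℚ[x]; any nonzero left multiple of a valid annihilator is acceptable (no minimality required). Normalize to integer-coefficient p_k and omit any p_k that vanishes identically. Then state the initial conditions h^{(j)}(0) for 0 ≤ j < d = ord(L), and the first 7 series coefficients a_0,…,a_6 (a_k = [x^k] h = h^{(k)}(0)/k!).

L = (-7 - 6·x) + (2 + 2·x)·Dx  (order 1).
h: a_k = -6, -21, -141/4, -309/8, -2001/64, -12831/640, -27189/2560, …
ICs: h(0) = -6.

f: a_k = 3, 3/2, -3/8, 3/16, -15/128, 21/256, -63/1024, …
g: a_k = -2, -6, -9, -9, -27/4, -81/20, -81/40, …
L₀ := L_f ⊗_s L_g (sym. prod.), ord ≤ 1.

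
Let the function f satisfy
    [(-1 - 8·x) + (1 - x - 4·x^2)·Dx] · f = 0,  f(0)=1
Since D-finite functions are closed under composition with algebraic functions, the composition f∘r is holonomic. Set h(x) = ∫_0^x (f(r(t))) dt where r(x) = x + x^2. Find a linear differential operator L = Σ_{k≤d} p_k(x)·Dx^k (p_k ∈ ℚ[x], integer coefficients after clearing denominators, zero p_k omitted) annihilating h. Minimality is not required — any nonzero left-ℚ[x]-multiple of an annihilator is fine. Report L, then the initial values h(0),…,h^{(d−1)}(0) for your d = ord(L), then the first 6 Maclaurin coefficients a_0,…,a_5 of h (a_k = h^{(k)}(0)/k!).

L = (1 + 10·x + 24·x^2 + 16·x^3)·Dx + (-1 + x + 5·x^2 + 8·x^3 + 4·x^4)·Dx^2  (order 2).
h: a_k = 0, 1, 1/2, 2, 19/4, 61/5, …
ICs: h(0) = 0, h′(0) = 1.

f: a_k = 1, 1, 5, 9, 29, 65, …
h₀=f(r): pull back L_f along r ⇒ L₀.
Integrate: L := L₀·Dx.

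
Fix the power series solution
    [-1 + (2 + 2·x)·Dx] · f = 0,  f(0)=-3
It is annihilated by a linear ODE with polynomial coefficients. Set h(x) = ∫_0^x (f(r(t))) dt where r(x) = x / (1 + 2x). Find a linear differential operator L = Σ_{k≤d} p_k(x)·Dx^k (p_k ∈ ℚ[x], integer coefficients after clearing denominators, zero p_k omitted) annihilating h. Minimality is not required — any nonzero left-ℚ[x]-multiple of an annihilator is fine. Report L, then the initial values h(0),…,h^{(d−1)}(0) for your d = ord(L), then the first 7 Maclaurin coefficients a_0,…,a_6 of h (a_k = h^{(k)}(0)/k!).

L = -Dx + (2 + 10·x + 12·x^2)·Dx^2  (order 2).
h: a_k = 0, -3, -3/4, 9/8, -123/64, 2271/640, -3543/512, …
ICs: h(0) = 0, h′(0) = -3.

f: a_k = -3, -3/2, 3/8, -3/16, 15/128, -21/256, 63/1024, …
L₀ from L_f via x↦r, Dx↦r'^{-1}Dx.
h=∫₀ˣh₀: take L = L₀·Dx.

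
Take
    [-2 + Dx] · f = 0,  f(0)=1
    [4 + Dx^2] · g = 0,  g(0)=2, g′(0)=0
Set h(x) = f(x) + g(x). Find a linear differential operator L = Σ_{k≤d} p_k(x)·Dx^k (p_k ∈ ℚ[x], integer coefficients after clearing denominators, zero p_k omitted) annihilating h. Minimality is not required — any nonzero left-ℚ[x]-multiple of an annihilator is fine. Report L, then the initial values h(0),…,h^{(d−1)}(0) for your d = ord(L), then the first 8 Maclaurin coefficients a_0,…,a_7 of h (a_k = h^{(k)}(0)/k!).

L = -8 + 4·Dx - 2·Dx^2 + Dx^3  (order 3).
h: a_k = 3, 2, -2, 4/3, 2, 4/15, -4/45, 8/315, …
ICs: h(0) = 3, h′(0) = 2, h′′(0) = -4.

f: a_k = 1, 2, 2, 4/3, 2/3, 4/15, 4/45, 8/315, …
g: a_k = 2, 0, -4, 0, 4/3, 0, -8/45, 0, …
f+g: L₀ = lclm(L_f,L_g), ord ≤ 1+2.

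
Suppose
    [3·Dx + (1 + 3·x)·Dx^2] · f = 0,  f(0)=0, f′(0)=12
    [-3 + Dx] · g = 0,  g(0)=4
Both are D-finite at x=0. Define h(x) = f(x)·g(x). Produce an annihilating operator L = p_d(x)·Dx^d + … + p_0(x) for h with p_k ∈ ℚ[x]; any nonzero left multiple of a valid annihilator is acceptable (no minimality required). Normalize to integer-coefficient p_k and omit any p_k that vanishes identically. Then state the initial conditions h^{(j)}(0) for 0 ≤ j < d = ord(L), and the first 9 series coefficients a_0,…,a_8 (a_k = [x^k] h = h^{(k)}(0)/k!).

f: a_k = 0, 12, -18, 36, -81, 972/5, -486, 8748/7, -6561/2, …
g: a_k = 4, 12, 18, 18, 27/2, 81/10, 81/20, 243/140, 729/1120, …
Product ⇒ symmetric product L₀, ord ≤ 2.
L = 27·x + (-3 - 18·x)·Dx + (1 + 3·x)·Dx^2  (order 2).
h: a_k = 0, 48, 72, 144, 0, 1458/5, -567, 11178/7, -21141/5, …
ICs: h(0) = 0, h′(0) = 48.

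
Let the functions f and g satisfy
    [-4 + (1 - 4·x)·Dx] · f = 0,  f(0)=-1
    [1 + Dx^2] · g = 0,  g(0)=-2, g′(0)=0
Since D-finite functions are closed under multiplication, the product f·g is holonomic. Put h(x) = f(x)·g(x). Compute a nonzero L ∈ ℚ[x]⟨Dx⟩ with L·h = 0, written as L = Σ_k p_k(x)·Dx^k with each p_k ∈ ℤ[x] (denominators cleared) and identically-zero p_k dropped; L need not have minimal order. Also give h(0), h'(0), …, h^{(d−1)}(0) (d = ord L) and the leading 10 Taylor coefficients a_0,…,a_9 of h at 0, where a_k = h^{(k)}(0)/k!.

L = (-1 + 4·x) + 8·Dx + (-1 + 4·x)·Dx^2  (order 2).
h: a_k = 2, 8, 31, 124, 5953/12, 5953/3, 2857439/360, 2857439/90, 512053069/4032, 512053069/1008, …
ICs: h(0) = 2, h′(0) = 8.

f: a_k = -1, -4, -16, -64, -256, -1024, -4096, -16384, -65536, -262144, …
g: a_k = -2, 0, 1, 0, -1/12, 0, 1/360, 0, -1/20160, 0, …
f·g: L₀ = L_f ⊗_s L_g, ord ≤ 1·2.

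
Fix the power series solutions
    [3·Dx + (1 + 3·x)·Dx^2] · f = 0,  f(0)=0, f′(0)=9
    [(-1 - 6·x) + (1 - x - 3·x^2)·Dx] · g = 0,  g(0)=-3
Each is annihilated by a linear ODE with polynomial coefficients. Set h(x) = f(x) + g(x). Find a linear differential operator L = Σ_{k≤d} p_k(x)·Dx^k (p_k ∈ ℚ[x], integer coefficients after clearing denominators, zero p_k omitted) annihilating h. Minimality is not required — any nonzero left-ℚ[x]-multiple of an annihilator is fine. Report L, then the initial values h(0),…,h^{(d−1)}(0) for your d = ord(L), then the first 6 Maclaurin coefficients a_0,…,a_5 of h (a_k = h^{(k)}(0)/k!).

f: a_k = 0, 9, -27/2, 27, -243/4, 729/5, …
g: a_k = -3, -3, -12, -21, -57, -120, …
Sum ⇒ L₀ = lclm(L_f,L_g) in ℚ(x)⟨Dx⟩.
L = (-270 - 1422·x - 3780·x^2 - 2916·x^3 - 2916·x^4)·Dx + (-24 - 468·x - 2736·x^2 - 5616·x^3 - 5994·x^4 - 4860·x^5)·Dx^2 + (11 + 79·x + 129·x^2 - 171·x^3 - 783·x^4 - 1377·x^5 - 972·x^6)·Dx^3  (order 3).
h: a_k = -3, 6, -51/2, 6, -471/4, 129/5, …
ICs: h(0) = -3, h′(0) = 6, h′′(0) = -51.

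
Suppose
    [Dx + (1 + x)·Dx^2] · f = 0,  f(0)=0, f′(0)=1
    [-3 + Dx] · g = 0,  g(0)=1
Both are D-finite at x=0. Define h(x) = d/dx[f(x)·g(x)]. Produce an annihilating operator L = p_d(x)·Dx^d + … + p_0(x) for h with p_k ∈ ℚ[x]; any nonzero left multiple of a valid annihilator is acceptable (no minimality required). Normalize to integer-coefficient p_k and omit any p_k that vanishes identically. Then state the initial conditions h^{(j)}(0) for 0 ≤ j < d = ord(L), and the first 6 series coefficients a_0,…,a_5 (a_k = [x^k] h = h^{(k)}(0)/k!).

f: a_k = 0, 1, -1/2, 1/3, -1/4, 1/5, …
g: a_k = 1, 3, 9/2, 9/2, 27/8, 81/40, …
Product ⇒ symmetric product L₀, ord ≤ 2.
h₀' ⇒ L via d/dx closure of L₀.
L = (15 + 36·x + 27·x^2) + (-11 - 27·x - 18·x^2)·Dx + (2 + 5·x + 3·x^2)·Dx^2  (order 2).
h: a_k = 1, 5, 10, 12, 83/8, 55/8, …
ICs: h(0) = 1, h′(0) = 5.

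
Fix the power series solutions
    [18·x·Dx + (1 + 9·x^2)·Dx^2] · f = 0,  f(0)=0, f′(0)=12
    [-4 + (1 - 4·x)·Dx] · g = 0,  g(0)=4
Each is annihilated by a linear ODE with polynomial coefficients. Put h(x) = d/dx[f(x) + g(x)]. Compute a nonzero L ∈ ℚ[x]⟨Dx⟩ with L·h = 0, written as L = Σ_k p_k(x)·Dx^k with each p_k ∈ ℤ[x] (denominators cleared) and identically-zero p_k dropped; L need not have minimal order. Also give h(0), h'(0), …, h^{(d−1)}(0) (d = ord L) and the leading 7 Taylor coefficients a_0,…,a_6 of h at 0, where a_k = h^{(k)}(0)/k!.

L = (72 - 1152·x - 1944·x^2) + (-57 + 72·x - 765·x^2 - 1944·x^3)·Dx + (4 - 7·x - 63·x^3 - 324·x^4)·Dx^2  (order 2).
h: a_k = 28, 128, 660, 4096, 21452, 98304, 450004, …
ICs: h(0) = 28, h′(0) = 128.

f: a_k = 0, 12, 0, -36, 0, 972/5, 0, …
g: a_k = 4, 16, 64, 256, 1024, 4096, 16384, …
L₀ := lclm(L_f,L_g); ord L₀ ≤ 2+1.
h₀' ⇒ L via d/dx closure of L₀.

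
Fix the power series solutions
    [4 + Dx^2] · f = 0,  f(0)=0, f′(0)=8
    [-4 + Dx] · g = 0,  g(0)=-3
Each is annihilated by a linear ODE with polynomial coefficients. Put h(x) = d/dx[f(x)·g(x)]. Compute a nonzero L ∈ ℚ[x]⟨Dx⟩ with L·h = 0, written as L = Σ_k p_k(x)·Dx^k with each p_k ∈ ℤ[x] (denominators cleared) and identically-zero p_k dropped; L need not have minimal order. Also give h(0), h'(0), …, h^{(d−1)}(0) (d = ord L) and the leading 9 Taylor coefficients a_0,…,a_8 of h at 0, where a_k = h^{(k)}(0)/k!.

L = 20 - 8·Dx + Dx^2  (order 2).
h: a_k = -24, -192, -528, -768, -656, -1408/5, 928/15, 1024/5, 19184/105, …
ICs: h(0) = -24, h′(0) = -192.

f: a_k = 0, 8, 0, -16/3, 0, 16/15, 0, -32/315, 0, …
g: a_k = -3, -12, -24, -32, -32, -128/5, -256/15, -1024/105, -512/105, …
L₀ := L_f ⊗_s L_g (sym. prod.), ord ≤ 2.
h₀' ⇒ L via d/dx closure of L₀.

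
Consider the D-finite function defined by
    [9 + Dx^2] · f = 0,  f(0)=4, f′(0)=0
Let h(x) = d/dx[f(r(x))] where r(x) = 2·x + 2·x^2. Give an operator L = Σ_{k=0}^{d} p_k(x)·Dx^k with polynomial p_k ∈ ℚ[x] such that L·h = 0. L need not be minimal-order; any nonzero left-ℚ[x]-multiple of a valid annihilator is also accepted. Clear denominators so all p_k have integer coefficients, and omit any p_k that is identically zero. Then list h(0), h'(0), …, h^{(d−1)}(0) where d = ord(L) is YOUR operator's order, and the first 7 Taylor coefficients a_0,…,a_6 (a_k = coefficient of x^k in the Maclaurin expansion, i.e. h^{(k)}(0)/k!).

L = (48 + 288·x + 864·x^2 + 1152·x^3 + 576·x^4) + (-6 - 12·x)·Dx + (1 + 4·x + 4·x^2)·Dx^2  (order 2).
h: a_k = 0, -144, -432, 576, 4320, 31104/5, -24192/5, …
ICs: h(0) = 0, h′(0) = -144.

f: a_k = 4, 0, -18, 0, 27/2, 0, -81/20, …
h₀=f(r): pull back L_f along r ⇒ L₀.
Differentiate: ansatz ord ≤ ord L₀ ⇒ L.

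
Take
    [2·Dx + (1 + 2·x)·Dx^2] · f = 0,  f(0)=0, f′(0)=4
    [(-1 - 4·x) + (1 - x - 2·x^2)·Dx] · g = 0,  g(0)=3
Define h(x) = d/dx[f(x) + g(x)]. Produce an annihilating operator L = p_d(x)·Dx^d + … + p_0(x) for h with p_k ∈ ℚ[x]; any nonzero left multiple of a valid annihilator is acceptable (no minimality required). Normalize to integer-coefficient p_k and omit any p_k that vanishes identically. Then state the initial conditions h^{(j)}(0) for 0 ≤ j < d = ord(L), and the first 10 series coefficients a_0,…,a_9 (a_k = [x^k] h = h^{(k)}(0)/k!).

f: a_k = 0, 4, -4, 16/3, -8, 64/5, -64/3, 256/7, -64, 1024/9, …
g: a_k = 3, 3, 9, 15, 33, 63, 129, 255, 513, 1023, …
f+g: L₀ = lclm(L_f,L_g), ord ≤ 2+1.
Derive L from L₀ (diff closure).
L = (-54 - 228·x - 432·x^2 - 288·x^3 - 192·x^4) + (-11 - 124·x - 464·x^2 - 704·x^3 - 592·x^4 - 320·x^5)·Dx + (4 + 19·x + 17·x^2 - 42·x^3 - 116·x^4 - 136·x^5 - 64·x^6)·Dx^2  (order 2).
h: a_k = 7, 10, 61, 100, 379, 646, 2041, 3592, 10231, 18442, …
ICs: h(0) = 7, h′(0) = 10.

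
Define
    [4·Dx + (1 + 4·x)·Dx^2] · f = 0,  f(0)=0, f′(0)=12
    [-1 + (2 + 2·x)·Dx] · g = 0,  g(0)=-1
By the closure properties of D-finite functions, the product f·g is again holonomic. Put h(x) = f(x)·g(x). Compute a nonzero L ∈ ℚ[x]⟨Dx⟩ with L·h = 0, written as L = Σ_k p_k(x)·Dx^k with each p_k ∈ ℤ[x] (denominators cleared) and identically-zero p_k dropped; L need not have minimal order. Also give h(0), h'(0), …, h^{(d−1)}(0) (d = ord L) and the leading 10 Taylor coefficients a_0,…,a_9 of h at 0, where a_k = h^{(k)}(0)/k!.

f: a_k = 0, 12, -24, 64, -192, 3072/5, -2048, 49152/7, -24576, 262144/3, …
g: a_k = -1, -1/2, 1/8, -1/16, 5/128, -7/256, 21/1024, -33/2048, 429/32768, -715/65536, …
f·g: L₀ = L_f ⊗_s L_g, ord ≤ 2·1.
L = (-5 + 4·x) + (12 + 12·x)·Dx + (4 + 24·x + 36·x^2 + 16·x^3)·Dx^2  (order 2).
h: a_k = 0, -12, 18, -101/2, 625/4, -81349/160, 547691/320, -52913387/8960, 372033667/17920, -12740089997/172032, …
ICs: h(0) = 0, h′(0) = -12.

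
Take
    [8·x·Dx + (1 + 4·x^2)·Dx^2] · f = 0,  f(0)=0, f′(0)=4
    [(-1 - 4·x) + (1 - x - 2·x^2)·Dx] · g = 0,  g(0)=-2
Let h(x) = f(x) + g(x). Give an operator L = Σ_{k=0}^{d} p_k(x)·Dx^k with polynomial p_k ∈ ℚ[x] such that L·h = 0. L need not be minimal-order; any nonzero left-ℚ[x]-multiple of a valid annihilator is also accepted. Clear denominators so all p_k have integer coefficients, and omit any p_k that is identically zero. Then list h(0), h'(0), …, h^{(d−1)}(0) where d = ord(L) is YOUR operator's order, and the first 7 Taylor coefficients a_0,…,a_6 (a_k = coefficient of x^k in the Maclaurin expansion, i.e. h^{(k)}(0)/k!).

f: a_k = 0, 4, 0, -16/3, 0, 64/5, 0, …
g: a_k = -2, -2, -6, -10, -22, -42, -86, …
L₀ := lclm(L_f,L_g); ord L₀ ≤ 2+1.
L = (24 - 96·x - 864·x^2 - 1536·x^3 - 3264·x^4 - 768·x^6)·Dx + (-19 - 80·x - 100·x^2 - 544·x^3 - 1424·x^4 - 2368·x^5 - 192·x^6 - 768·x^7)·Dx^2 + (3 + 7·x + 32·x^2 - 28·x^3 + 24·x^4 - 240·x^5 - 256·x^6 - 64·x^7 - 128·x^8)·Dx^3  (order 3).
h: a_k = -2, 2, -6, -46/3, -22, -146/5, -86, …
ICs: h(0) = -2, h′(0) = 2, h′′(0) = -12.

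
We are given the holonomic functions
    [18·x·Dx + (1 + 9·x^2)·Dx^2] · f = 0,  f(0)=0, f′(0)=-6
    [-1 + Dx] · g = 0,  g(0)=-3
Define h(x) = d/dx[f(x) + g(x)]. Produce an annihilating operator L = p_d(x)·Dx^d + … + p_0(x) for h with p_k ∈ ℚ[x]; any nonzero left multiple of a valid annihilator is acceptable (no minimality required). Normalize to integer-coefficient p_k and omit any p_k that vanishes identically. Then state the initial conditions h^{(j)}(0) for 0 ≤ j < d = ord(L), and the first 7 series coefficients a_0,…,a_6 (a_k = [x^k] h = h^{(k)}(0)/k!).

f: a_k = 0, -6, 0, 18, 0, -486/5, 0, …
g: a_k = -3, -3, -3/2, -1/2, -1/8, -1/40, -1/240, …
Weyl lclm of L_f,L_g ⇒ L₀ (ord ≤ 3).
h=h₀': d/dx-closure on L₀ ⇒ L.
L = (18 - 18·x - 486·x^2 - 162·x^3) + (-19 + 468·x^2 - 81·x^4)·Dx + (1 + 18·x + 18·x^2 + 162·x^3 + 81·x^4)·Dx^2  (order 2).
h: a_k = -9, -3, 105/2, -1/2, -3889/8, -1/40, 1049759/240, …
ICs: h(0) = -9, h′(0) = -3.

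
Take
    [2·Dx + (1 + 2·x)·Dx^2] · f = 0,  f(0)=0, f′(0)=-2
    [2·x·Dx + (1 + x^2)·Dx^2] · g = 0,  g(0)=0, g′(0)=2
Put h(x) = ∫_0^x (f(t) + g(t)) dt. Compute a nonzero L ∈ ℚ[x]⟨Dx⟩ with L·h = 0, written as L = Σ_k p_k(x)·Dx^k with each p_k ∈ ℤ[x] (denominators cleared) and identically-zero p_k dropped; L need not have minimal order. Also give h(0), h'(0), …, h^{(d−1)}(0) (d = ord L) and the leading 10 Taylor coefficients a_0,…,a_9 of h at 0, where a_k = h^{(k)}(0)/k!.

L = (-2 - 12·x + 6·x^2 + 4·x^3)·Dx^2 + (-5 - 4·x - 9·x^2 + 12·x^3 + 8·x^4)·Dx^3 + (-1 - x + 2·x^2 + x^3 + 3·x^4 + 2·x^5)·Dx^4  (order 4).
h: a_k = 0, 0, 0, 2/3, -5/6, 4/5, -1, 32/21, -65/28, 32/9, …
ICs: h(0) = 0, h′(0) = 0, h′′(0) = 0, h′′′(0) = 4.

f: a_k = 0, -2, 2, -8/3, 4, -32/5, 32/3, -128/7, 32, -512/9, …
g: a_k = 0, 2, 0, -2/3, 0, 2/5, 0, -2/7, 0, 2/9, …
f+g: L₀ = lclm(L_f,L_g), ord ≤ 2+2.
∫: right-multiply L₀ by Dx.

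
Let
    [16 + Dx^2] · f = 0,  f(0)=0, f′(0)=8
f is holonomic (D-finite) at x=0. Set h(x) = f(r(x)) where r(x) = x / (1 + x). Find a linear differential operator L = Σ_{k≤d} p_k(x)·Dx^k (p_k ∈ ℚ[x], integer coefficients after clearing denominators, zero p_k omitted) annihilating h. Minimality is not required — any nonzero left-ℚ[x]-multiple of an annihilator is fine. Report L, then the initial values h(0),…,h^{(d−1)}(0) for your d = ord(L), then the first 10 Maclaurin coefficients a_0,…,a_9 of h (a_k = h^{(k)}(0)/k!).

L = 16 + (2 + 6·x + 6·x^2 + 2·x^3)·Dx + (1 + 4·x + 6·x^2 + 4·x^3 + x^4)·Dx^2  (order 2).
h: a_k = 0, 8, -8, -40/3, 56, -1544/15, 120, -19688/315, -5032/45, 240824/567, …
ICs: h(0) = 0, h′(0) = 8.

f: a_k = 0, 8, 0, -64/3, 0, 256/15, 0, -2048/315, 0, 4096/2835, …
f∘r: x↦r, Dx↦Dx/r' in L_f ⇒ L₀.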